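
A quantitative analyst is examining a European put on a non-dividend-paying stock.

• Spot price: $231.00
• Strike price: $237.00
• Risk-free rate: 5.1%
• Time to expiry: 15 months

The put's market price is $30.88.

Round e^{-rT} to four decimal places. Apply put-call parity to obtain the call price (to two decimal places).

$39.53

exp(−rT) = exp(−0.051·1.25) = 0.9382
Put-call parity: C − P = S − K·e^(−rT) = 231 − 237·0.9382 = 231 − 222.3534 = 8.6466
C = P + (C − P) = 30.88 + (8.6466) = 39.5266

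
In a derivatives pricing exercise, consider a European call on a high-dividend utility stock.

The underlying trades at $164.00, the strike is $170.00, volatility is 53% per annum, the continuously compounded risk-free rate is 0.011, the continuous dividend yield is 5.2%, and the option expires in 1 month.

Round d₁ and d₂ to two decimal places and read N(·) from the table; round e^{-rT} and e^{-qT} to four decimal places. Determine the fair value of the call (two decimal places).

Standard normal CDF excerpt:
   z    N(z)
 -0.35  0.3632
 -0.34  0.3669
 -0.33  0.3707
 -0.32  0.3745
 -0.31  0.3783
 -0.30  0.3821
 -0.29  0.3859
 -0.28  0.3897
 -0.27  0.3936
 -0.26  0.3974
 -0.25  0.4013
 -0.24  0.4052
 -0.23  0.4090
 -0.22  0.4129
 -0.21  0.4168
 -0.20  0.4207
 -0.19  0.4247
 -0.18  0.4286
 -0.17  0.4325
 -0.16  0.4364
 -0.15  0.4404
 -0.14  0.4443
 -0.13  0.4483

$7.03

σ√T = 0.53·√0.08333 = 0.1530
d₁ = [ln(164/170) + (0.011 − 0.052 + ½·0.53²)·0.08333] / (σ√T) = (-0.0359 + 0.0083) / 0.1530 = -0.1807 ≈ -0.18
d₂ = -0.1807 − 0.1530 = -0.3337 ≈ -0.33
e^(−qT) = e^(−0.052·0.08333) = 0.9957;  e^(−rT) = e^(−0.011·0.08333) = 0.9991
N(d₁) = N(-0.18) = 0.4286;  N(d₂) = N(-0.33) = 0.3707
C = 164·0.9957·0.4286 − 170·0.9991·0.3707 = 69.9882 − 62.9623 = 7.0259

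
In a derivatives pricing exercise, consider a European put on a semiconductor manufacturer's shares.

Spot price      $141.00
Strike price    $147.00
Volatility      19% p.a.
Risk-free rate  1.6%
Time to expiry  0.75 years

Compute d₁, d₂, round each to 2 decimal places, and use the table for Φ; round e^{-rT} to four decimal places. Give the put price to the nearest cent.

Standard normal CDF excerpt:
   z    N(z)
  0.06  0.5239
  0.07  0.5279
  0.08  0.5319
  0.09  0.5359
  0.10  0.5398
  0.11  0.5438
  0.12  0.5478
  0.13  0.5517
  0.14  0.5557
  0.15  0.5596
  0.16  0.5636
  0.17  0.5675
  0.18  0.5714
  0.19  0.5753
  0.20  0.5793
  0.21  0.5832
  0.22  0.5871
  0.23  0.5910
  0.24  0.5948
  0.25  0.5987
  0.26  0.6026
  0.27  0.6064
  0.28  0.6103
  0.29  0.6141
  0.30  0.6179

T = 0.75;  σ√T = 0.1645
d₁ = [ln(141/147) + (0.016 + 0.19²/2)·0.75] / 0.1645 = [-0.0417 + 0.0255] / 0.1645 = -0.0981 → -0.10
d₂ = d₁ − σ√T = -0.0981 − 0.1645 = -0.2626 → -0.26
exp(−rT) = exp(−0.016·0.75) = 0.9881
N(−d₂) = N(0.26) = 0.6026;  N(−d₁) = N(0.10) = 0.5398
P = 147·0.9881·0.6026 − 141·0.5398 = 87.5281 − 76.1118 = 11.4163

$11.42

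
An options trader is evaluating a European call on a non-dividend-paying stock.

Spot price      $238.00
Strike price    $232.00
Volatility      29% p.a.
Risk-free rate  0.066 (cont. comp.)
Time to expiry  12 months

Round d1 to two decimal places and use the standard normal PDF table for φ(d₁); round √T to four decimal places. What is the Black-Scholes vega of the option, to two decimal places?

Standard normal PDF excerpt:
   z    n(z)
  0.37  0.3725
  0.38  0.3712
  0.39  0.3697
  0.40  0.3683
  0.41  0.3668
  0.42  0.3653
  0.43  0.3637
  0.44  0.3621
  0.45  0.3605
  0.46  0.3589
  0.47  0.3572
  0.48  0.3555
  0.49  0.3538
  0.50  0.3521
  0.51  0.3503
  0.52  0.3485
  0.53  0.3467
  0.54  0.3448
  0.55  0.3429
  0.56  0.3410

85.42

T = 1;  σ√T = 0.2900
ln(S/K) + (r + σ²/2)T = ln(238/232) + (0.066 + 0.29²/2)·1 = 0.0255 + 0.1081 = 0.1336
d₁ = 0.1336 / 0.2900 = 0.4606 → 0.46
√T = √1 = 1.0000
φ(d₁) = φ(0.46) = 0.3589
vega = S·φ(d₁)·√T = 238·0.3589·1.0000 = 85.4182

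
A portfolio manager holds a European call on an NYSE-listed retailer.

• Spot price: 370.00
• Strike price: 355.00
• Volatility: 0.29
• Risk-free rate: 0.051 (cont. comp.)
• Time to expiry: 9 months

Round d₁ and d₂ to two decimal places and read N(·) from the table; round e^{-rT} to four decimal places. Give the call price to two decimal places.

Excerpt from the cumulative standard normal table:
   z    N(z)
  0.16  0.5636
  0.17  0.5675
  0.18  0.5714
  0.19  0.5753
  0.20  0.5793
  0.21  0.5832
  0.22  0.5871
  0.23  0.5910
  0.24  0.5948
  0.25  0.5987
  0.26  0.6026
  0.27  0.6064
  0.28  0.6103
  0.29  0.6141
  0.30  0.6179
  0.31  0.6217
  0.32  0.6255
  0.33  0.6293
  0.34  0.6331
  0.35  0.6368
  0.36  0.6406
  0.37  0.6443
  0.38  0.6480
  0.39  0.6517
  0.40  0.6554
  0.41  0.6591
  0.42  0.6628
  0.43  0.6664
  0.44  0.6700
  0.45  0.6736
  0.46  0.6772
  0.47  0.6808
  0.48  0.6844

51.33

T = 0.75;  σ√T = 0.2511
ln(S/K) + (r + σ²/2)T = ln(370/355) + (0.051 + 0.29²/2)·0.75 = 0.0414 + 0.0698 = 0.1112
d₁ = 0.1112 / 0.2511 = 0.4427 ≈ 0.44
d₂ = d₁ − σ√T = 0.4427 − 0.2511 = 0.1915 ≈ 0.19
e^(−rT) = e^(−0.051·0.75) = 0.9625
N(d₁) = N(0.44) = 0.6700;  N(d₂) = N(0.19) = 0.5753
C = 370·0.6700 − 355·0.9625·0.5753 = 247.9000 − 196.5728 = 51.3272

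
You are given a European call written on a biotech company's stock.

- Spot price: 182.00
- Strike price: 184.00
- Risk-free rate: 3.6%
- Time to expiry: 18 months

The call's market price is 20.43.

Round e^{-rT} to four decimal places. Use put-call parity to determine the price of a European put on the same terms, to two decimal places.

exp(−rT) = exp(−0.036·1.5) = 0.9474
Put-call parity: C − P = S − K·e^(−rT) = 182 − 184·0.9474 = 182 − 174.3216 = 7.6784
P = C − (C − P) = 20.43 − (7.6784) = 12.7516

12.75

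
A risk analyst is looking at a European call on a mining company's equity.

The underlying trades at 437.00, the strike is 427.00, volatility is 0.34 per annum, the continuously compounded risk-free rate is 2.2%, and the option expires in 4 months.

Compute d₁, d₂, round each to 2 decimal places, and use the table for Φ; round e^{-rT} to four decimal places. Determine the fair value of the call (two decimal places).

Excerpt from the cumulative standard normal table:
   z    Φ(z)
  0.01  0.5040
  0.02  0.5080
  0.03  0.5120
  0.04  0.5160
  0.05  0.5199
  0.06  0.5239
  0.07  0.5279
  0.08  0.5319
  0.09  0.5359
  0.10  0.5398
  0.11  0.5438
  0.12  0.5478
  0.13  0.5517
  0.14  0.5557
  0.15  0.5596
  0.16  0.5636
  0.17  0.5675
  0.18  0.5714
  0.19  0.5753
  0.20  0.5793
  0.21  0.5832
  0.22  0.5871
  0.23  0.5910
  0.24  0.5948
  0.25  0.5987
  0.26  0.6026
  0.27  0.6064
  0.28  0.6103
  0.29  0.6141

39.56

T = 0.3333;  σ√T = 0.1963
d₁ = [ln(437/427) + (0.022 + ½·0.34²)·0.3333] / (σ√T) = (0.0231 + 0.0266) / 0.1963 = 0.2534 which rounds to 0.25
d₂ = 0.2534 − 0.1963 = 0.0571 which rounds to 0.06
exp(−rT) = exp(−0.022·0.3333) = 0.9927
C = 437·N(0.25) − 427·0.9927·N(0.06) = 437·0.5987 − 427·0.9927·0.5239 = 261.6319 − 222.0723 = 39.5596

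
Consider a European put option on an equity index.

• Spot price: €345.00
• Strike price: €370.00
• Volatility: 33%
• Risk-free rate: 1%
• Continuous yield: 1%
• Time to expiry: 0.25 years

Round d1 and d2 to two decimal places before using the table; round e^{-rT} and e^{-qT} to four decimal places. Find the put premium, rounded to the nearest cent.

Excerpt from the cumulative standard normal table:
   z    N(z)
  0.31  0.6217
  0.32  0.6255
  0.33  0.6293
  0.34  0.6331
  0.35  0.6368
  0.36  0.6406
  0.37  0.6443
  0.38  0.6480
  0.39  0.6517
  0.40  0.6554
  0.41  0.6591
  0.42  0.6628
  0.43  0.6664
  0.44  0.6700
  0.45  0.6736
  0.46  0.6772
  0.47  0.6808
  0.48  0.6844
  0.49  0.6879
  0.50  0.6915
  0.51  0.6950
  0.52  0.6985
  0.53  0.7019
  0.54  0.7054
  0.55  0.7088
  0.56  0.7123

σ√T = 0.33 × 0.5000 = 0.1650
d₁ = [ln(345/370) + (0.01 − 0.01 + 0.33²/2)·0.25] / 0.1650 = [-0.0700 + 0.0136] / 0.1650 = -0.3415 ≈ -0.34
d₂ = d₁ − σ√T = -0.3415 − 0.1650 = -0.5065 ≈ -0.51
exp(−qT) = exp(−0.01·0.25) = 0.9975;  exp(−rT) = exp(−0.01·0.25) = 0.9975
N(−d₂) = N(0.51) = 0.6950;  N(−d₁) = N(0.34) = 0.6331
P = 370·0.9975·0.6950 − 345·0.9975·0.6331 = 256.5071 − 217.8735 = 38.6337

€38.63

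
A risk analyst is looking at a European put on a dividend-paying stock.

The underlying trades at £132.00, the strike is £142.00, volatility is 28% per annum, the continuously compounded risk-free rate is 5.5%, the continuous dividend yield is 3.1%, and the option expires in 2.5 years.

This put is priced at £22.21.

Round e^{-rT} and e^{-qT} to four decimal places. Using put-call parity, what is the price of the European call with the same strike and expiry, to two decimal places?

£20.61

exp(−qT) = exp(−0.031·2.5) = 0.9254;  exp(−rT) = exp(−0.055·2.5) = 0.8715
Put-call parity: C − P = S·e^(−qT) − K·e^(−rT) = 132·0.9254 − 142·0.8715 = 122.1528 − 123.7530 = -1.6002
C = P + (C − P) = 22.21 + (-1.6002) = 20.6098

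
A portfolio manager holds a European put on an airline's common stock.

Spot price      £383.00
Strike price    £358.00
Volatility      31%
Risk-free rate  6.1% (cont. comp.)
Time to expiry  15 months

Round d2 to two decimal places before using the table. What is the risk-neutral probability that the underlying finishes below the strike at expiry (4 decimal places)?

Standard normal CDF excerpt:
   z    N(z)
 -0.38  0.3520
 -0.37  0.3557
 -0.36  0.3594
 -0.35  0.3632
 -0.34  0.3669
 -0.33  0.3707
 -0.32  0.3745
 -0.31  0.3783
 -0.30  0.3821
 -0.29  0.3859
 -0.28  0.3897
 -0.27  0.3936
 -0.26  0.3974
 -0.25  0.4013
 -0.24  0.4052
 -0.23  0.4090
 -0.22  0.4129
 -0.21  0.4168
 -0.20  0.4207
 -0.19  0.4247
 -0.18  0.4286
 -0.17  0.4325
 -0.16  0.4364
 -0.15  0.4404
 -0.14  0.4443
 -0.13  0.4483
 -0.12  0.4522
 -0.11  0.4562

0.4052

σ√T = 0.31 × 1.1180 = 0.3466
d₁ = [ln(383/358) + (0.061 + 0.31²/2)·1.25] / 0.3466 = [0.0675 + 0.1363] / 0.3466 = 0.5881 ≈ 0.59
d₂ = d₁ − σ√T = 0.5881 − 0.3466 = 0.2415 ≈ 0.24
Pr(exercise) under Q = N(−d₂) = N(-0.24) = 0.4052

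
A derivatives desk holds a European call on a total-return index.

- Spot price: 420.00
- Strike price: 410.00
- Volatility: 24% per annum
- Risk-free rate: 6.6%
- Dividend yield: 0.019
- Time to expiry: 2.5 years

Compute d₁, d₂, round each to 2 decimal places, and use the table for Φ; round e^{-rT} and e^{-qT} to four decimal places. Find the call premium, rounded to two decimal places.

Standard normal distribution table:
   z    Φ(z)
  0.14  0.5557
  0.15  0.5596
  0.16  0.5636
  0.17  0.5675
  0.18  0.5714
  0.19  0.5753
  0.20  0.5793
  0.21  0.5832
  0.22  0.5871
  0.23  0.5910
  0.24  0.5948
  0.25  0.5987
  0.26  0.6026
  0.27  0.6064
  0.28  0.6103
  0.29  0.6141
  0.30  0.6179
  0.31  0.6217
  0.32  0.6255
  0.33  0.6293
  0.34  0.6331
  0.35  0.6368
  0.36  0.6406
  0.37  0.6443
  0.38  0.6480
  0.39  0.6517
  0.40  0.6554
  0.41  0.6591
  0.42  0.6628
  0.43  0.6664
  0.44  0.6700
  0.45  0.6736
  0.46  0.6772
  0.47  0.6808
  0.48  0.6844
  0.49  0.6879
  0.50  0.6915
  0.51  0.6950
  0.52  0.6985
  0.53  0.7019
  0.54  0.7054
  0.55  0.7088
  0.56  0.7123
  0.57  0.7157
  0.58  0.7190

86.64

σ√T = 0.24·√2.5 = 0.3795
d₁ = [ln(420/410) + (0.066 − 0.019 + ½·0.24²)·2.5] / (σ√T) = (0.0241 + 0.1895) / 0.3795 = 0.5629 → 0.56
d₂ = 0.5629 − 0.3795 = 0.1834 → 0.18
e^(−qT) = e^(−0.019·2.5) = 0.9536;  e^(−rT) = e^(−0.066·2.5) = 0.8479
N(d₁) = N(0.56) = 0.7123;  N(d₂) = N(0.18) = 0.5714
C = 420·0.9536·0.7123 − 410·0.8479·0.5714 = 285.2847 − 198.6409 = 86.6438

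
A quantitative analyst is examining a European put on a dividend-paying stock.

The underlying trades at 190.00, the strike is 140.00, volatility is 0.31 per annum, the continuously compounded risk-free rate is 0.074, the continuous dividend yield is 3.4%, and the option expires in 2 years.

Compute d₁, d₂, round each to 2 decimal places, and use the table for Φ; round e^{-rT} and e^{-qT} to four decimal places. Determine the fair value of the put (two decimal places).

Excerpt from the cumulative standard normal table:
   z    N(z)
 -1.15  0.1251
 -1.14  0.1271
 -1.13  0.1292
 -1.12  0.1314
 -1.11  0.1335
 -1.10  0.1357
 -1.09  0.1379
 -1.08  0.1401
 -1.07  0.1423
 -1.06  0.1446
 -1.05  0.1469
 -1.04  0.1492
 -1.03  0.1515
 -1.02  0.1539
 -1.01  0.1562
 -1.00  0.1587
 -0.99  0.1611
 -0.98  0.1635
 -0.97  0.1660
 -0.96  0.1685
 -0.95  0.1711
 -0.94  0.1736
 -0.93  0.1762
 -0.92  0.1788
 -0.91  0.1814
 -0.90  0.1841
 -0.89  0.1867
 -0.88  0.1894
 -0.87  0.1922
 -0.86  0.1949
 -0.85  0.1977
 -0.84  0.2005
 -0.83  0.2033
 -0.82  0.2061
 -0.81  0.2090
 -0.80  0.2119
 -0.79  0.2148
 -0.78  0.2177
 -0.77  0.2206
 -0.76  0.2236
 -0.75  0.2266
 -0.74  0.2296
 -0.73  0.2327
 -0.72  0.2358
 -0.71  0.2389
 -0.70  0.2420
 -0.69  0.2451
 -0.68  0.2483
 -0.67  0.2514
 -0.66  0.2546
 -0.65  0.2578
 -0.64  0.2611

σ√T = 0.31·√2 = 0.4384
ln(S/K) + (r − q + σ²/2)T = ln(190/140) + (0.074 − 0.034 + 0.31²/2)·2 = 0.3054 + 0.1761 = 0.4815
d₁ = 0.4815 / 0.4384 = 1.0983 ≈ 1.10
d₂ = d₁ − σ√T = 1.0983 − 0.4384 = 0.6598 ≈ 0.66
exp(−qT) = exp(−0.034·2) = 0.9343;  exp(−rT) = exp(−0.074·2) = 0.8624
N(−d₂) = N(-0.66) = 0.2546;  N(−d₁) = N(-1.10) = 0.1357
P = 140·0.8624·0.2546 − 190·0.9343·0.1357 = 30.7394 − 24.0891 = 6.6503

6.65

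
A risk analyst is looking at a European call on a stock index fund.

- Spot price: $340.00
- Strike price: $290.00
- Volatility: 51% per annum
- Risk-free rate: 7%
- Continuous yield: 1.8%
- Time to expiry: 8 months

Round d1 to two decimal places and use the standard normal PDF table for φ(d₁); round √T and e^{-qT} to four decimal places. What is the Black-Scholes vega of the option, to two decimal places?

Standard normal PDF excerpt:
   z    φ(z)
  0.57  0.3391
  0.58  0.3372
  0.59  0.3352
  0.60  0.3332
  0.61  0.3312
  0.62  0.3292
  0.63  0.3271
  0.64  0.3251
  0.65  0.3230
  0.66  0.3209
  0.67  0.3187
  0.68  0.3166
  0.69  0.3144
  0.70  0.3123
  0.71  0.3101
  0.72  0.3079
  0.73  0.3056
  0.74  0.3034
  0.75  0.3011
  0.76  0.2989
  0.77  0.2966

87.42

σ√T = 0.51·√0.6667 = 0.4164
d₁ = [ln(340/290) + (0.07 − 0.018 + 0.51²/2)·0.6667] / 0.4164 = [0.1591 + 0.1214] / 0.4164 = 0.6734 → 0.67
√T = √0.6667 = 0.8165
φ(d₁) = φ(0.67) = 0.3187
e^(−qT) = e^(−0.018·0.6667) = 0.9881
vega = S·e^(−qT)·φ(d₁)·√T = 340·0.9881·0.3187·0.8165 = 87.4215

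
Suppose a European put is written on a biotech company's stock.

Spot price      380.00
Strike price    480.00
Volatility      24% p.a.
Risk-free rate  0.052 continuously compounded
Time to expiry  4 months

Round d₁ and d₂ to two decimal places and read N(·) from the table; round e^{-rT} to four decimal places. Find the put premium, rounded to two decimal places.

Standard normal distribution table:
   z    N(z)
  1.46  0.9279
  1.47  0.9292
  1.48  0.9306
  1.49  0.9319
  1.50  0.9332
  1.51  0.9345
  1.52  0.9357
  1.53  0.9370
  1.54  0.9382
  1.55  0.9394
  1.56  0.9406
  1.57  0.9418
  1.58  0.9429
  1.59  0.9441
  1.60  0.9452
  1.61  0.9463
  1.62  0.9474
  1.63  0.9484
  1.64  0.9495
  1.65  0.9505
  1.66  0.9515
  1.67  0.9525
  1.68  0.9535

93.28

T = 0.3333;  σ√T = 0.1386
d₁ = [ln(380/480) + (0.052 + 0.24²/2)·0.3333] / 0.1386 = [-0.2336 + 0.0269] / 0.1386 = -1.4916 → -1.49
d₂ = d₁ − σ√T = -1.4916 − 0.1386 = -1.6302 → -1.63
e^(−rT) = e^(−0.052·0.3333) = 0.9828
N(−d₂) = N(1.63) = 0.9484;  N(−d₁) = N(1.49) = 0.9319
P = 480·0.9828·0.9484 − 380·0.9319 = 447.4020 − 354.1220 = 93.2800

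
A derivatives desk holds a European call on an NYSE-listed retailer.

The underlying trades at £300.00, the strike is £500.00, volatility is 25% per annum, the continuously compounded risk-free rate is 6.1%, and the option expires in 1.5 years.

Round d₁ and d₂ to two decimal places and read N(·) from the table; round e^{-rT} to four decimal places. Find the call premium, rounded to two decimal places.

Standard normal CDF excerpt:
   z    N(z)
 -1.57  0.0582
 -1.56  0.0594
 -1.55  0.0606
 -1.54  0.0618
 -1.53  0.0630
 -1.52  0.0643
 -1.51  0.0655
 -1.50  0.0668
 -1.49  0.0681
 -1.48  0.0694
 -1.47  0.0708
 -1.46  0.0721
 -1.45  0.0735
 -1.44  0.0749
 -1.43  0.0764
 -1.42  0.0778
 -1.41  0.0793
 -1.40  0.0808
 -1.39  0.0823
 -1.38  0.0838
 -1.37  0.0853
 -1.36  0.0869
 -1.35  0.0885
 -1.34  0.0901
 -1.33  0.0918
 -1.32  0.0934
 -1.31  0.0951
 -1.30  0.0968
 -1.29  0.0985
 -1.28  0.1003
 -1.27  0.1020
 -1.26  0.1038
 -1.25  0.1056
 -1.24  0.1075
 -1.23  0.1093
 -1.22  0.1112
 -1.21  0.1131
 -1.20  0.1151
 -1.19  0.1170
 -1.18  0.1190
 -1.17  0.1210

£4.02

T = 1.5;  σ√T = 0.3062
ln(S/K) + (r + σ²/2)T = ln(300/500) + (0.061 + 0.25²/2)·1.5 = -0.5108 + 0.1384 = -0.3725
d₁ = -0.3725 / 0.3062 = -1.2164 → -1.22
d₂ = d₁ − σ√T = -1.2164 − 0.3062 = -1.5226 → -1.52
e^(−rT) = e^(−0.061·1.5) = 0.9126
N(d₁) = N(-1.22) = 0.1112;  N(d₂) = N(-1.52) = 0.0643
C = 300·0.1112 − 500·0.9126·0.0643 = 33.3600 − 29.3401 = 4.0199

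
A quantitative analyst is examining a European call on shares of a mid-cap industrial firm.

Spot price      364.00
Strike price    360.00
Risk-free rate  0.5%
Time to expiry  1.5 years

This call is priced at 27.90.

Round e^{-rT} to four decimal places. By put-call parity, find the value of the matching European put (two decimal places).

exp(−rT) = exp(−0.005·1.5) = 0.9925
Put-call parity: C − P = S − K·e^(−rT) = 364 − 360·0.9925 = 364 − 357.3000 = 6.7000
P = C − (C − P) = 27.90 − (6.7000) = 21.2000

21.20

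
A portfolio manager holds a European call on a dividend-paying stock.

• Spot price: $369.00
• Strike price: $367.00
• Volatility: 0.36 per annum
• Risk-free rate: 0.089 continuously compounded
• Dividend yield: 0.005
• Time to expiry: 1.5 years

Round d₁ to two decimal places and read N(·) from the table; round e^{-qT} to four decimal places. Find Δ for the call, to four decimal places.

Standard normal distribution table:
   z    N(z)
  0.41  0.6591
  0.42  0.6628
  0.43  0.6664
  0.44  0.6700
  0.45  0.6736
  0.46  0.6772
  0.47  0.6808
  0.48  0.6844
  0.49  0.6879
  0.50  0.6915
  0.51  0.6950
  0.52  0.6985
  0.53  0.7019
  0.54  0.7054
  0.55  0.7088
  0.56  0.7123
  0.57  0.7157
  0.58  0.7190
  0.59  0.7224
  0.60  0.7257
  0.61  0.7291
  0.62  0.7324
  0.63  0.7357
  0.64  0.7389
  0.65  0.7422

0.6933

σ√T = 0.36·√1.5 = 0.4409
d₁ = [ln(369/367) + (0.089 − 0.005 + 0.36²/2)·1.5] / 0.4409 = [0.0054 + 0.2232] / 0.4409 = 0.5186 ≈ 0.52
N(d₁) = N(0.52) = 0.6985
Δ_call = exp(−qT)·N(d₁) = 0.9925·0.6985 = 0.6933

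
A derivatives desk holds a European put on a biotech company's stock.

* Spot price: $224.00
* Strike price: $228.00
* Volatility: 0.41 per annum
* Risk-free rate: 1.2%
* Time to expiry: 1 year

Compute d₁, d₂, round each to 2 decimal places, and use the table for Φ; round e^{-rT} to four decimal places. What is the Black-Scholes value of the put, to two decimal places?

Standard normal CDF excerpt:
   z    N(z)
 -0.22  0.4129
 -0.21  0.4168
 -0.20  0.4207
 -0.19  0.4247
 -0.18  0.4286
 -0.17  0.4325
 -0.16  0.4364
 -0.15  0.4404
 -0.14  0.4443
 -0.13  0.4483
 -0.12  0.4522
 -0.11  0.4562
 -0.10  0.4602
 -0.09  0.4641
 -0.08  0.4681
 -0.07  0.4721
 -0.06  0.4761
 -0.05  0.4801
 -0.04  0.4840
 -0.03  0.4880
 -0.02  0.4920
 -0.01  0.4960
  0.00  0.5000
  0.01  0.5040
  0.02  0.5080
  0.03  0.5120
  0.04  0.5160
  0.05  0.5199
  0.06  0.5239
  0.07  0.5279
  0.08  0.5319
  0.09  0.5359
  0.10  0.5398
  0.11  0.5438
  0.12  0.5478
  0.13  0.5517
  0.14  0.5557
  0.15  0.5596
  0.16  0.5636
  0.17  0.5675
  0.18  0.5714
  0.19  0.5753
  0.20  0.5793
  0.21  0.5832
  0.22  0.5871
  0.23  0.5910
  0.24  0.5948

$37.13

σ√T = 0.41 × 1.0000 = 0.4100
ln(S/K) + (r + σ²/2)T = ln(224/228) + (0.012 + 0.41²/2)·1 = -0.0177 + 0.0960 = 0.0784
d₁ = 0.0784 / 0.4100 = 0.1911 ≈ 0.19
d₂ = d₁ − σ√T = 0.1911 − 0.4100 = -0.2189 ≈ -0.22
exp(−rT) = exp(−0.012·1) = 0.9881
N(−d₂) = N(0.22) = 0.5871;  N(−d₁) = N(-0.19) = 0.4247
P = 228·0.9881·0.5871 − 224·0.4247 = 132.2659 − 95.1328 = 37.1331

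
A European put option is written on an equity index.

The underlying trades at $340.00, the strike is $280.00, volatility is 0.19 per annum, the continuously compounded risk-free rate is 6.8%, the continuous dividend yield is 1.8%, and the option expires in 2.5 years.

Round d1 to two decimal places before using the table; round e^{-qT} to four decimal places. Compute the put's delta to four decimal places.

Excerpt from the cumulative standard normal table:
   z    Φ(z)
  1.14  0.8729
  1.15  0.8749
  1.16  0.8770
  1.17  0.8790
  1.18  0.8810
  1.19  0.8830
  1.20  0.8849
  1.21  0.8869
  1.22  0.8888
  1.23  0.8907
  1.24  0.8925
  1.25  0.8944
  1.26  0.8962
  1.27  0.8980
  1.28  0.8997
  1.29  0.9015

σ√T = 0.19·√2.5 = 0.3004
ln(S/K) + (r − q + σ²/2)T = ln(340/280) + (0.068 − 0.018 + 0.19²/2)·2.5 = 0.1942 + 0.1701 = 0.3643
d₁ = 0.3643 / 0.3004 = 1.2126 which rounds to 1.21
N(d₁) = N(1.21) = 0.8869
Δ_put = exp(−qT)·(N(d₁) − 1) = 0.9560·(0.8869 − 1) = -0.1081

-0.1081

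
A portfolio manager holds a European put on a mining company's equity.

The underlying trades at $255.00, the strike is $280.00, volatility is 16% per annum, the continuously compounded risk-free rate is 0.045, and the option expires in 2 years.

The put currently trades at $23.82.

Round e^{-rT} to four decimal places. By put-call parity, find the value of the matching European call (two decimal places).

e^(−rT) = e^(−0.045·2) = 0.9139
Put-call parity: C − P = S − K·e^(−rT) = 255 − 280·0.9139 = 255 − 255.8920 = -0.8920
C = P + (C − P) = 23.82 + (-0.8920) = 22.9280

$22.93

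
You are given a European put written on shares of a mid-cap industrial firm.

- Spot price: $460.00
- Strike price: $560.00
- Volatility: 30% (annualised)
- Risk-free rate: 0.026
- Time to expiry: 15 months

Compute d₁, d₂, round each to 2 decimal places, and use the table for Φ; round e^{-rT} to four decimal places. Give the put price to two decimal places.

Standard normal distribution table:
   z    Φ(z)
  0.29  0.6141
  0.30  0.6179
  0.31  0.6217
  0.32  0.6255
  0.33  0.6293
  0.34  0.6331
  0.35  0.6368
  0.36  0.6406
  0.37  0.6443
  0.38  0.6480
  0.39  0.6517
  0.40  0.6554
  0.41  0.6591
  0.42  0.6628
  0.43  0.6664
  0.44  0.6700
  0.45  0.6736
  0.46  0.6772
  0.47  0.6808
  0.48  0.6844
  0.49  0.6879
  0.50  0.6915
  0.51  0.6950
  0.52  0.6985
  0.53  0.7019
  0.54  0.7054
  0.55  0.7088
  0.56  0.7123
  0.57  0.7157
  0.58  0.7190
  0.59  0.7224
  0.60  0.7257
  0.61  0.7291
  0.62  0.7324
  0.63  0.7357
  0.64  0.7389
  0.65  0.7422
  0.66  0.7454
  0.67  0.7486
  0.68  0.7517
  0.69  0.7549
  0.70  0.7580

T = 1.25;  σ√T = 0.3354
d₁ = [ln(460/560) + (0.026 + 0.3²/2)·1.25] / 0.3354 = [-0.1967 + 0.0887] / 0.3354 = -0.3219 ≈ -0.32
d₂ = d₁ − σ√T = -0.3219 − 0.3354 = -0.6573 ≈ -0.66
exp(−rT) = exp(−0.026·1.25) = 0.9680
N(−d₂) = N(0.66) = 0.7454;  N(−d₁) = N(0.32) = 0.6255
P = 560·0.9680·0.7454 − 460·0.6255 = 404.0664 − 287.7300 = 116.3364

$116.34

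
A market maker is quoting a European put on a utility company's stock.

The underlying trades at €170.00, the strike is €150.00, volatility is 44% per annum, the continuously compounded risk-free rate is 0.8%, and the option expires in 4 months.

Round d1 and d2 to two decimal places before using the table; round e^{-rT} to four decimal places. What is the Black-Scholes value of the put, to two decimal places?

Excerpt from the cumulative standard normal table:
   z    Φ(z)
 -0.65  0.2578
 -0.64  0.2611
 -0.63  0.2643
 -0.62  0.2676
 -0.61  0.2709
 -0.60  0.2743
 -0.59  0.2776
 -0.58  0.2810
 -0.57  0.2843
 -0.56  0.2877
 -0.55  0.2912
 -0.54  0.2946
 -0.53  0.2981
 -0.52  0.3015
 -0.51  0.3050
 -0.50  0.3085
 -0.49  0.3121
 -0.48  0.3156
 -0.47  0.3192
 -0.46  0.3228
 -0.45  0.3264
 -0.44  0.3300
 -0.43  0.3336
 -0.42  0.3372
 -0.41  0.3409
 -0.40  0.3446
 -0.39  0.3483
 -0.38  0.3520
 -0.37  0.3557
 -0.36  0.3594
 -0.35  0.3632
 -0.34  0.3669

€7.73

σ√T = 0.44 × 0.5774 = 0.2540
ln(S/K) + (r + σ²/2)T = ln(170/150) + (0.008 + 0.44²/2)·0.3333 = 0.1252 + 0.0349 = 0.1601
d₁ = 0.1601 / 0.2540 = 0.6302 which rounds to 0.63
d₂ = d₁ − σ√T = 0.6302 − 0.2540 = 0.3762 which rounds to 0.38
exp(−rT) = exp(−0.008·0.3333) = 0.9973
N(−d₂) = N(-0.38) = 0.3520;  N(−d₁) = N(-0.63) = 0.2643
P = 150·0.9973·0.3520 − 170·0.2643 = 52.6574 − 44.9310 = 7.7264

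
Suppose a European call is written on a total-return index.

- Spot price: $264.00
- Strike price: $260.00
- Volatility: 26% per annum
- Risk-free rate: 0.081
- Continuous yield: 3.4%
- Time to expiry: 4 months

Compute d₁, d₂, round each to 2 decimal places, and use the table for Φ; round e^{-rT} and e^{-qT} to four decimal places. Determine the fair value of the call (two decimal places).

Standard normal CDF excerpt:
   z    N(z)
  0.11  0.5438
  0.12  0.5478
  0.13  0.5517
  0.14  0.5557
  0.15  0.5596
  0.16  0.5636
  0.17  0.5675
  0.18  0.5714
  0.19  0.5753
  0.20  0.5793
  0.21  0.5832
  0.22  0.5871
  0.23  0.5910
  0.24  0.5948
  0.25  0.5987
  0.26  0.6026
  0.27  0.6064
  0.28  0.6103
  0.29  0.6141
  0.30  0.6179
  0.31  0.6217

σ√T = 0.26 × 0.5774 = 0.1501
ln(S/K) + (r − q + σ²/2)T = ln(264/260) + (0.081 − 0.034 + 0.26²/2)·0.3333 = 0.0153 + 0.0269 = 0.0422
d₁ = 0.0422 / 0.1501 = 0.2811 → 0.28
d₂ = d₁ − σ√T = 0.2811 − 0.1501 = 0.1310 → 0.13
exp(−qT) = exp(−0.034·0.3333) = 0.9887;  exp(−rT) = exp(−0.081·0.3333) = 0.9734
C = 264·0.9887·N(0.28) − 260·0.9734·N(0.13) = 264·0.9887·0.6103 − 260·0.9734·0.5517 = 159.2986 − 139.6264 = 19.6721

$19.67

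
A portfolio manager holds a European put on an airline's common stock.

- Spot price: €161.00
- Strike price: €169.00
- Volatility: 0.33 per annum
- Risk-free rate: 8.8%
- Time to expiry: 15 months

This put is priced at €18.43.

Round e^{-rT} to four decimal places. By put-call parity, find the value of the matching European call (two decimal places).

e^(−rT) = e^(−0.088·1.25) = 0.8958
Put-call parity: C − P = S − K·e^(−rT) = 161 − 169·0.8958 = 161 − 151.3902 = 9.6098
C = P + (C − P) = 18.43 + (9.6098) = 28.0398

€28.04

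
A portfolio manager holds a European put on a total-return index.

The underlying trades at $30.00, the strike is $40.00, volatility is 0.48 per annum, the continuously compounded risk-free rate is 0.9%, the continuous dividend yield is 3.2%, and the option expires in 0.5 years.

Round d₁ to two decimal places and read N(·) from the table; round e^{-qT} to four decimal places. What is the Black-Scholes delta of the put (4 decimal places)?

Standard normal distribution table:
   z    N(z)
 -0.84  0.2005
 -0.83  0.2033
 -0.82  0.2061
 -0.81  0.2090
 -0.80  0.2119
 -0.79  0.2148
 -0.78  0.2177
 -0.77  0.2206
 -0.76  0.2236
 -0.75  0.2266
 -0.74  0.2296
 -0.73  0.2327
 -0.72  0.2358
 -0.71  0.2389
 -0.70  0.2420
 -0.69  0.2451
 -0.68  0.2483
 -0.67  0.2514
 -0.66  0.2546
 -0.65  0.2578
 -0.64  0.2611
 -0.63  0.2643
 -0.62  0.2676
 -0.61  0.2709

-0.7490

T = 0.5;  σ√T = 0.3394
ln(S/K) + (r − q + σ²/2)T = ln(30/40) + (0.009 − 0.032 + 0.48²/2)·0.5 = -0.2877 + 0.0461 = -0.2416
d₁ = -0.2416 / 0.3394 = -0.7118 ≈ -0.71
N(d₁) = N(-0.71) = 0.2389
Δ_put = exp(−qT)·(N(d₁) − 1) = 0.9841·(0.2389 − 1) = -0.7490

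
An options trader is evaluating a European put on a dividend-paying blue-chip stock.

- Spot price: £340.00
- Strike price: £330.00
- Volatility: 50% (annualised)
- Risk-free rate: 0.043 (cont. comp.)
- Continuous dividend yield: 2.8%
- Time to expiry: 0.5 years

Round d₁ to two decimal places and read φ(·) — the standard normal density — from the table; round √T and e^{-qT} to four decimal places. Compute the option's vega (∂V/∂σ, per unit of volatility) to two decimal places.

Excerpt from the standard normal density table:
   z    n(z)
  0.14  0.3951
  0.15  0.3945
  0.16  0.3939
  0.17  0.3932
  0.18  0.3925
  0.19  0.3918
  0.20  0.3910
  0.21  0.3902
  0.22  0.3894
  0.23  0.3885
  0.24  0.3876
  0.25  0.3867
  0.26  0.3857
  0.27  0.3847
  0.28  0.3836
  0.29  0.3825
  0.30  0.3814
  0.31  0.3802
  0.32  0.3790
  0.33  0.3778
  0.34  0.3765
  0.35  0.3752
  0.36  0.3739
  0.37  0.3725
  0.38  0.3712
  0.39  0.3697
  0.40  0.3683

σ√T = 0.5 × 0.7071 = 0.3536
d₁ = [ln(340/330) + (0.043 − 0.028 + 0.5²/2)·0.5] / 0.3536 = [0.0299 + 0.0700] / 0.3536 = 0.2824 which rounds to 0.28
√T = √0.5 = 0.7071
φ(d₁) = φ(0.28) = 0.3836
exp(−qT) = exp(−0.028·0.5) = 0.9861
vega = S·exp(−qT)·φ(d₁)·√T = 340·0.9861·0.3836·0.7071 = 90.9409

90.94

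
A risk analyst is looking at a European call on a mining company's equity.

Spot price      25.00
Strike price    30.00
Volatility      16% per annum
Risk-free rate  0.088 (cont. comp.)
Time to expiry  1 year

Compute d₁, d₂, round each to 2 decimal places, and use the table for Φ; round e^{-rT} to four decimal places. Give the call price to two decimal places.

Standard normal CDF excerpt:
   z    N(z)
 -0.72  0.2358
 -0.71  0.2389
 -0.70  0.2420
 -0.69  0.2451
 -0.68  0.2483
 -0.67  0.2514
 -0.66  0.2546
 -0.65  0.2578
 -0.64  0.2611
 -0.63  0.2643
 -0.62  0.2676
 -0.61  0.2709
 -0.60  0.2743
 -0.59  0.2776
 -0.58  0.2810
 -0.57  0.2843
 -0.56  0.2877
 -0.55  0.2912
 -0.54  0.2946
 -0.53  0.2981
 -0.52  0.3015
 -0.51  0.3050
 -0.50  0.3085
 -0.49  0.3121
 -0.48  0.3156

0.72

σ√T = 0.16·√1 = 0.1600
ln(S/K) + (r + σ²/2)T = ln(25/30) + (0.088 + 0.16²/2)·1 = -0.1823 + 0.1008 = -0.0815
d₁ = -0.0815 / 0.1600 = -0.5095 which rounds to -0.51
d₂ = d₁ − σ√T = -0.5095 − 0.1600 = -0.6695 which rounds to -0.67
exp(−rT) = exp(−0.088·1) = 0.9158
N(d₁) = N(-0.51) = 0.3050;  N(d₂) = N(-0.67) = 0.2514
C = 25·0.3050 − 30·0.9158·0.2514 = 7.6250 − 6.9070 = 0.7180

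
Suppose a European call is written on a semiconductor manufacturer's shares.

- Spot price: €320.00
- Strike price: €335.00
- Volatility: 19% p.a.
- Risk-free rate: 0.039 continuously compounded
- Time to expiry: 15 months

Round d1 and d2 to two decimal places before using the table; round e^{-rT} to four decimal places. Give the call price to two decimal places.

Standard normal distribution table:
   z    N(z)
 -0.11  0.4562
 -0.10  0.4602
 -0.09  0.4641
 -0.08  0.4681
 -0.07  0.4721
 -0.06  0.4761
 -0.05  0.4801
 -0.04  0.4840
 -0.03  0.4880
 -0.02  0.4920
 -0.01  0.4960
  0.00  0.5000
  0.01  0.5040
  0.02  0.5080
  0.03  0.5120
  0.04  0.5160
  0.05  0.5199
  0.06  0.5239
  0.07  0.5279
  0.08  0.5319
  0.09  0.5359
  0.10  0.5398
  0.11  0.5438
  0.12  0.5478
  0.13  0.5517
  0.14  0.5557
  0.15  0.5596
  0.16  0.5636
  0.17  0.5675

€27.22

σ√T = 0.19·√1.25 = 0.2124
ln(S/K) + (r + σ²/2)T = ln(320/335) + (0.039 + 0.19²/2)·1.25 = -0.0458 + 0.0713 = 0.0255
d₁ = 0.0255 / 0.2124 = 0.1201 → 0.12
d₂ = d₁ − σ√T = 0.1201 − 0.2124 = -0.0924 → -0.09
exp(−rT) = exp(−0.039·1.25) = 0.9524
N(d₁) = N(0.12) = 0.5478;  N(d₂) = N(-0.09) = 0.4641
C = 320·0.5478 − 335·0.9524·0.4641 = 175.2960 − 148.0730 = 27.2230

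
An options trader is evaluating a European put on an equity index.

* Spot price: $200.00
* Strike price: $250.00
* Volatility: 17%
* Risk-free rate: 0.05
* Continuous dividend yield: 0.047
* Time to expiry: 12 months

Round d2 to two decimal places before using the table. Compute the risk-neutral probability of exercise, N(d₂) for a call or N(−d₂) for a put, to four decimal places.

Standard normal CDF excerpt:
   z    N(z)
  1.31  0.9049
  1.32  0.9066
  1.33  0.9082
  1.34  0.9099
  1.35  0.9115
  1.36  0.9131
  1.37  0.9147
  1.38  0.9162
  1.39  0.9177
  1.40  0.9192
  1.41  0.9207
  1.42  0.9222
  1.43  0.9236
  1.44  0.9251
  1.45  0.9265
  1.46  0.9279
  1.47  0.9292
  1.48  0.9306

0.9162

σ√T = 0.17·√1 = 0.1700
d₁ = [ln(200/250) + (0.05 − 0.047 + ½·0.17²)·1] / (σ√T) = (-0.2231 + 0.0175) / 0.1700 = -1.2100 ≈ -1.21
d₂ = -1.2100 − 0.1700 = -1.3800 ≈ -1.38
Pr(exercise) under Q = N(−d₂) = N(1.38) = 0.9162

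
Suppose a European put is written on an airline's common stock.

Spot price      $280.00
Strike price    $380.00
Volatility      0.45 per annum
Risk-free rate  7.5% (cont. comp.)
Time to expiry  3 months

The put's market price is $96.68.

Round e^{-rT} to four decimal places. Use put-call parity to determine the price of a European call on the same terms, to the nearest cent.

e^(−rT) = e^(−0.075·0.25) = 0.9814
Put-call parity: C − P = S − K·e^(−rT) = 280 − 380·0.9814 = 280 − 372.9320 = -92.9320
C = P + (C − P) = 96.68 + (-92.9320) = 3.7480

$3.75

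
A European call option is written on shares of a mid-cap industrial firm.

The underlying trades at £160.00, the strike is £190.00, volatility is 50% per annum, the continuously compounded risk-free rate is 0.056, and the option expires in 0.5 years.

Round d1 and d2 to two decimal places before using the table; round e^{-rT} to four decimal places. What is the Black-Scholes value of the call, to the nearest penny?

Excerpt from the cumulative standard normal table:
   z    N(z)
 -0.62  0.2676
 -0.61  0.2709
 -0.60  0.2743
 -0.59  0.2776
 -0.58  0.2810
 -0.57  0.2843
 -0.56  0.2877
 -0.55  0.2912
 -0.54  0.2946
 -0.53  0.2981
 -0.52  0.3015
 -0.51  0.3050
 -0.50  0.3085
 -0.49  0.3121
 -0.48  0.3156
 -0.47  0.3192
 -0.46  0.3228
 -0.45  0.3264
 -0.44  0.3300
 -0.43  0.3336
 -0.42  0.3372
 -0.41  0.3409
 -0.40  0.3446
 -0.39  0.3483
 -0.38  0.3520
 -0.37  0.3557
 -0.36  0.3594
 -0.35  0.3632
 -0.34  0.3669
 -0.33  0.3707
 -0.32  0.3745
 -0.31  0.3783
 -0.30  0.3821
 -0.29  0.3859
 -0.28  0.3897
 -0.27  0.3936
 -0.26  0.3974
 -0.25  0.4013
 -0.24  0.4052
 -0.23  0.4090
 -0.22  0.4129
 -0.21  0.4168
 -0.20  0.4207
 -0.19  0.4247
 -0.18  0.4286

£13.52

σ√T = 0.5·√0.5 = 0.3536
d₁ = [ln(160/190) + (0.056 + ½·0.5²)·0.5] / (σ√T) = (-0.1719 + 0.0905) / 0.3536 = -0.2301 ⇒ -0.23
d₂ = -0.2301 − 0.3536 = -0.5836 ⇒ -0.58
exp(−rT) = exp(−0.056·0.5) = 0.9724
N(d₁) = N(-0.23) = 0.4090;  N(d₂) = N(-0.58) = 0.2810
C = 160·0.4090 − 190·0.9724·0.2810 = 65.4400 − 51.9164 = 13.5236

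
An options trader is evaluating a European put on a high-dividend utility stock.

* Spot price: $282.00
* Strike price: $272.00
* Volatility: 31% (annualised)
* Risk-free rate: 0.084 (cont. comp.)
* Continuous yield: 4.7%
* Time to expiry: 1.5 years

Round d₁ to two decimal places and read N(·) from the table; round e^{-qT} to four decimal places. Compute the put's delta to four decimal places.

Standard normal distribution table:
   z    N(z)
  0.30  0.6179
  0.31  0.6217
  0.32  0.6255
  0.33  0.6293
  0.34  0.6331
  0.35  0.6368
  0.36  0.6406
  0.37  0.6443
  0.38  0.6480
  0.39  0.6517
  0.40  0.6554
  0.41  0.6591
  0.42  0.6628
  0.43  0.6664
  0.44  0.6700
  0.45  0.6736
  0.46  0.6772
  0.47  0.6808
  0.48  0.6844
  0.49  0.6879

-0.3109

T = 1.5;  σ√T = 0.3797
d₁ = [ln(282/272) + (0.084 − 0.047 + 0.31²/2)·1.5] / 0.3797 = [0.0361 + 0.1276] / 0.3797 = 0.4311 ⇒ 0.43
N(d₁) = N(0.43) = 0.6664
Δ_put = exp(−qT)·(N(d₁) − 1) = 0.9319·(0.6664 − 1) = -0.3109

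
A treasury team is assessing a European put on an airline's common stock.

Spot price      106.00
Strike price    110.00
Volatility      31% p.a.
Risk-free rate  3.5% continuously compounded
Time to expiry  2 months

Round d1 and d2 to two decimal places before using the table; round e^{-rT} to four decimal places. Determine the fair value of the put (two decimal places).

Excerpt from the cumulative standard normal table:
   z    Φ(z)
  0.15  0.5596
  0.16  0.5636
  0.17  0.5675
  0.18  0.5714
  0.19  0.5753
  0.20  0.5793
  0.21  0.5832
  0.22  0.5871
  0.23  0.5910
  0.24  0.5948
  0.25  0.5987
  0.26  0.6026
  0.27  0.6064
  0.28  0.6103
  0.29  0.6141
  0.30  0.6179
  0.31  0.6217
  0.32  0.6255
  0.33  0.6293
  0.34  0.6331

T = 0.1667;  σ√T = 0.1266
ln(S/K) + (r + σ²/2)T = ln(106/110) + (0.035 + 0.31²/2)·0.1667 = -0.0370 + 0.0138 = -0.0232
d₁ = -0.0232 / 0.1266 = -0.1833 ⇒ -0.18
d₂ = d₁ − σ√T = -0.1833 − 0.1266 = -0.3099 ⇒ -0.31
exp(−rT) = exp(−0.035·0.1667) = 0.9942
P = 110·0.9942·N(0.31) − 106·N(0.18) = 110·0.9942·0.6217 − 106·0.5714 = 67.9904 − 60.5684 = 7.4220

7.42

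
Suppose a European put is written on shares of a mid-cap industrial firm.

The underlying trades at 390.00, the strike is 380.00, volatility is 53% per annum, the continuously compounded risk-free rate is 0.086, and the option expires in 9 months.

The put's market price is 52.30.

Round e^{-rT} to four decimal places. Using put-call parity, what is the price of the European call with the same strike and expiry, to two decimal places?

e^(−rT) = e^(−0.086·0.75) = 0.9375
Put-call parity: C − P = S − K·e^(−rT) = 390 − 380·0.9375 = 390 − 356.2500 = 33.7500
C = P + (C − P) = 52.30 + (33.7500) = 86.0500

86.05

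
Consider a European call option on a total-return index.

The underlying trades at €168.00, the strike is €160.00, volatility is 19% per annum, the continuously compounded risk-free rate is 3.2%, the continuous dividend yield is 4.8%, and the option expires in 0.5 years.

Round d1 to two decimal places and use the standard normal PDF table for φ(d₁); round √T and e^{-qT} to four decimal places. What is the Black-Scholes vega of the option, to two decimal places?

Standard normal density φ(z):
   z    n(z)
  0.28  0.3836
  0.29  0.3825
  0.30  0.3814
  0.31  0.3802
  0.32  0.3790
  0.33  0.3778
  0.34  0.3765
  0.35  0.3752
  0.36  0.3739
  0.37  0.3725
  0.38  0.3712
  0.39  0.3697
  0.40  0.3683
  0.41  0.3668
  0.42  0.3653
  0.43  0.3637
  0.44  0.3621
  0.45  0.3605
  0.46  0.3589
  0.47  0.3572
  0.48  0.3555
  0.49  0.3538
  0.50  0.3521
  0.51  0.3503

σ√T = 0.19·√0.5 = 0.1344
ln(S/K) + (r − q + σ²/2)T = ln(168/160) + (0.032 − 0.048 + 0.19²/2)·0.5 = 0.0488 + 0.0010 = 0.0498
d₁ = 0.0498 / 0.1344 = 0.3708 which rounds to 0.37
√T = √0.5 = 0.7071
φ(d₁) = φ(0.37) = 0.3725
e^(−qT) = e^(−0.048·0.5) = 0.9763
vega = S·e^(−qT)·φ(d₁)·√T = 168·0.9763·0.3725·0.7071 = 43.2016
(The put has the same vega.)

43.20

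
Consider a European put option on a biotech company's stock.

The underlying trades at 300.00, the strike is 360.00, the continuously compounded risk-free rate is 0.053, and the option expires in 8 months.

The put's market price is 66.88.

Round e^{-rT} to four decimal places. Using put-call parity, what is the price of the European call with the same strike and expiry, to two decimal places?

19.37

e^(−rT) = e^(−0.053·0.6667) = 0.9653
Put-call parity: C − P = S − K·e^(−rT) = 300 − 360·0.9653 = 300 − 347.5080 = -47.5080
C = P + (C − P) = 66.88 + (-47.5080) = 19.3720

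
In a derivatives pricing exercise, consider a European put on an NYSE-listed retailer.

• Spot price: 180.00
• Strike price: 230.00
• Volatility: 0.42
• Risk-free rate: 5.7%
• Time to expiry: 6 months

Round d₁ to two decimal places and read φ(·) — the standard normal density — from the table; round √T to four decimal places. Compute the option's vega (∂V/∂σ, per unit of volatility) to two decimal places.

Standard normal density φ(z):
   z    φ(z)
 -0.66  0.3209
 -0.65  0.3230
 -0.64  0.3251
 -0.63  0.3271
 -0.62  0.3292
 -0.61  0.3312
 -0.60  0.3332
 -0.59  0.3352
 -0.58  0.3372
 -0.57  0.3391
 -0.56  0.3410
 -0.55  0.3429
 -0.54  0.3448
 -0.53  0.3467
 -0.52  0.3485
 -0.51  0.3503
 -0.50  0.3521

σ√T = 0.42 × 0.7071 = 0.2970
d₁ = [ln(180/230) + (0.057 + 0.42²/2)·0.5] / 0.2970 = [-0.2451 + 0.0726] / 0.2970 = -0.5809 → -0.58
√T = √0.5 = 0.7071
φ(d₁) = φ(-0.58) = 0.3372
vega = S·φ(d₁)·√T = 180·0.3372·0.7071 = 42.9181

42.92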